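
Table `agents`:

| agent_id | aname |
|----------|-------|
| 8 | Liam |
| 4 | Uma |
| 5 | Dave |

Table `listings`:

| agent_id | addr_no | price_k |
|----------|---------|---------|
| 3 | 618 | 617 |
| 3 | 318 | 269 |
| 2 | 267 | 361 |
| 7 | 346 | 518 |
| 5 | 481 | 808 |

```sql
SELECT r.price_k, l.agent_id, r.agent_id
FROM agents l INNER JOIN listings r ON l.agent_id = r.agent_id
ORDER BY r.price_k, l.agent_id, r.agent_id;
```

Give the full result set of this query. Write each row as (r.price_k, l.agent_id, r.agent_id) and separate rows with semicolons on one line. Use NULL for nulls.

(808, 5, 5)

INNER JOIN keeps only pairs where the ON condition holds.
Matching on l.agent_id = r.agent_id.
- agent_id=8: no matching r row, dropped.
- agent_id=4: no matching r row, dropped.
- agent_id=5: 1 matching r row(s), so 1 row(s) emitted.
After projecting and ordering:
r.price_k | l.agent_id | r.agent_id
808 | 5 | 5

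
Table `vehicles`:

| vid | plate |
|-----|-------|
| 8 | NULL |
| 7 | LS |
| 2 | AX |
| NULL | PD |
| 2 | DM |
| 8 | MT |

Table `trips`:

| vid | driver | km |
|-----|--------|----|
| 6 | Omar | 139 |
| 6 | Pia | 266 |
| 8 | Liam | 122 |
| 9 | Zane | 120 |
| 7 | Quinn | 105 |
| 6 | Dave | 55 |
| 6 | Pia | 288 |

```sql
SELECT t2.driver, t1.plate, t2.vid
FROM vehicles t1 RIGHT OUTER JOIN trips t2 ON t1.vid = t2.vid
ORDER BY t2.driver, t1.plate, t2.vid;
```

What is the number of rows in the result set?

8

RIGHT JOIN keeps every row from `trips`; unmatched rows get NULL for `vehicles`'s columns.
Matching on t1.vid = t2.vid. A NULL in a compared column never satisfies the condition.
Matched pairs: 3; unmatched t2 rows kept: 5.
Total: 3 matched + 5 padded = 8 rows.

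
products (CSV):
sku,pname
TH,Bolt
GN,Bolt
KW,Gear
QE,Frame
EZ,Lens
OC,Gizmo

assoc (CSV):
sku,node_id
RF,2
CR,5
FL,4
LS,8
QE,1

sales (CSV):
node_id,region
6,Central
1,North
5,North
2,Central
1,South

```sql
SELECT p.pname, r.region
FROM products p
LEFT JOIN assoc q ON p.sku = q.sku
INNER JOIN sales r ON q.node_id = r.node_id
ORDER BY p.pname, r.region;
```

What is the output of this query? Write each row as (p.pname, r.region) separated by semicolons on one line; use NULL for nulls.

(Frame, North); (Frame, South)

Step 1 — p LEFT JOIN q on sku → 6 row(s).
Then INNER JOIN `sales r` on node_id: keep only rows whose q.node_id appears in r.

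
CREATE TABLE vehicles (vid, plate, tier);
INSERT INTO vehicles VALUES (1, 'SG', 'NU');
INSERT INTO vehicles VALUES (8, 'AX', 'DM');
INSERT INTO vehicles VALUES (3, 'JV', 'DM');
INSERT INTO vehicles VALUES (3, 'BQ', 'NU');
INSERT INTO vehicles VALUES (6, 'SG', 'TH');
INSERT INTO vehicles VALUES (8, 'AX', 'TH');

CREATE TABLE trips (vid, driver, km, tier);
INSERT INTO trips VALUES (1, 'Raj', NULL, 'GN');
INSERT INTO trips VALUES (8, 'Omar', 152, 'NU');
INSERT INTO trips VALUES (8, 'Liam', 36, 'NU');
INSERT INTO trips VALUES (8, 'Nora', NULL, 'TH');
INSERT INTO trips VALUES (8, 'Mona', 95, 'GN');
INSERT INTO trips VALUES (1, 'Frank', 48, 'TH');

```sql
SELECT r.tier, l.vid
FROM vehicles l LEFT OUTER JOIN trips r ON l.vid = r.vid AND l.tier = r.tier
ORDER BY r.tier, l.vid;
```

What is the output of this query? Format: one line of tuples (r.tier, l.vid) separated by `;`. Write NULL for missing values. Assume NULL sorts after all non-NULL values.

LEFT JOIN keeps every row from `vehicles`; unmatched rows get NULL for `trips`'s columns.
Matching on l.vid = r.vid AND l.tier = r.tier.
- l (vid=1, tier=NU) has no partner → padded with NULL.
- l (vid=8, tier=DM) has no partner → padded with NULL.
- l (vid=3, tier=DM) has no partner → padded with NULL.
- l (vid=3, tier=NU) has no partner → padded with NULL.
- l (vid=6, tier=TH) has no partner → padded with NULL.
- l (vid=8, tier=TH) pairs with 1 row(s) of r.
After projecting and ordering:
r.tier | l.vid
TH | 8
NULL | 1
NULL | 3
NULL | 3
NULL | 6
NULL | 8

(TH, 8); (NULL, 1); (NULL, 3); (NULL, 3); (NULL, 6); (NULL, 8)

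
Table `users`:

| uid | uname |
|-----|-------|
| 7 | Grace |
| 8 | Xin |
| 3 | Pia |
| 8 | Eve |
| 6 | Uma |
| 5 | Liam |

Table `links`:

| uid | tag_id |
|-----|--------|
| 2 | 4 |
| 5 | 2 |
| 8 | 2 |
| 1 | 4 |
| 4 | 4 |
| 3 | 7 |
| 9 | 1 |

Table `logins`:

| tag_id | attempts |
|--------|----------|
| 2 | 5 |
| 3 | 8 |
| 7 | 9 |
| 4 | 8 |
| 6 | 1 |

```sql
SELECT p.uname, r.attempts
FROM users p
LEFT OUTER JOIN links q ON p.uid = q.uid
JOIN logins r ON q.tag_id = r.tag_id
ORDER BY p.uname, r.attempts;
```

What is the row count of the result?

Joins associate left-to-right: users LEFT JOIN links on uid gives 6 intermediate row(s).
Then INNER JOIN `logins r` on tag_id: keep only rows whose q.tag_id appears in r.
Result: 4 row(s).

4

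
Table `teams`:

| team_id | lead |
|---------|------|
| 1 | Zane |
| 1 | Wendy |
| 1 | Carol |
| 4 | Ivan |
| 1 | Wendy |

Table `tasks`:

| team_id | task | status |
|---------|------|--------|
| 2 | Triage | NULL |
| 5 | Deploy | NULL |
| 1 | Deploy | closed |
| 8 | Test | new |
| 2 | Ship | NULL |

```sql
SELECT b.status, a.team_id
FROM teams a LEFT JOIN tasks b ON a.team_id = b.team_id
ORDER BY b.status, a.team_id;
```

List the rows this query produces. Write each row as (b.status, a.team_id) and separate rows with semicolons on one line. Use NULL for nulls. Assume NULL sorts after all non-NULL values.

(closed, 1); (closed, 1); (closed, 1); (closed, 1); (NULL, 4)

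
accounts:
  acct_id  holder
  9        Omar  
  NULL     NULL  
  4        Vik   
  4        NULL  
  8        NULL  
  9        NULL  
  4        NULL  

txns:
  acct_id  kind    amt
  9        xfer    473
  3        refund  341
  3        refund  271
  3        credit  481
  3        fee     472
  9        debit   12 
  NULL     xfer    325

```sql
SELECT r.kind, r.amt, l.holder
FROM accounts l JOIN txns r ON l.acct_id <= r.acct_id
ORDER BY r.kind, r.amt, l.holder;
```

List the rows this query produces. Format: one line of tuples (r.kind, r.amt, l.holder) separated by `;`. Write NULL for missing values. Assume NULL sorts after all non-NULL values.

INNER JOIN keeps only pairs where the ON condition holds.
Matching on l.acct_id <= r.acct_id. A NULL in a compared column never satisfies the condition.
- l[0] acct_id=9 → 2 match(es) in r → 2 row(s).
- l[1] acct_id=NULL → no match; dropped.
- l[2] acct_id=4 → 2 match(es) in r → 2 row(s).
- l[3] acct_id=4 → 2 match(es) in r → 2 row(s).
- l[4] acct_id=8 → 2 match(es) in r → 2 row(s).
- l[5] acct_id=9 → 2 match(es) in r → 2 row(s).
- l[6] acct_id=4 → 2 match(es) in r → 2 row(s).

(debit, 12, Omar); (debit, 12, Vik); (debit, 12, NULL); (debit, 12, NULL); (debit, 12, NULL); (debit, 12, NULL); (xfer, 473, Omar); (xfer, 473, Vik); (xfer, 473, NULL); (xfer, 473, NULL); (xfer, 473, NULL); (xfer, 473, NULL)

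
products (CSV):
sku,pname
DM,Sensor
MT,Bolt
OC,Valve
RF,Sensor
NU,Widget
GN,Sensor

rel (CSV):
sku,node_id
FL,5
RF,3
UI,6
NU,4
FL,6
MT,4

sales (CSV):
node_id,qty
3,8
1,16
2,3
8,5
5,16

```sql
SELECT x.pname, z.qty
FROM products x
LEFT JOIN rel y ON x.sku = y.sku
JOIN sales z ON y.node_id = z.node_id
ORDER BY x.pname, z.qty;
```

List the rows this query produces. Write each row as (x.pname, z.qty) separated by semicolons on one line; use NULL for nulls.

Joins associate left-to-right: products LEFT JOIN rel on sku gives 6 intermediate row(s).
Then INNER JOIN `sales z` on node_id: keep only rows whose y.node_id appears in z.

(Sensor, 8)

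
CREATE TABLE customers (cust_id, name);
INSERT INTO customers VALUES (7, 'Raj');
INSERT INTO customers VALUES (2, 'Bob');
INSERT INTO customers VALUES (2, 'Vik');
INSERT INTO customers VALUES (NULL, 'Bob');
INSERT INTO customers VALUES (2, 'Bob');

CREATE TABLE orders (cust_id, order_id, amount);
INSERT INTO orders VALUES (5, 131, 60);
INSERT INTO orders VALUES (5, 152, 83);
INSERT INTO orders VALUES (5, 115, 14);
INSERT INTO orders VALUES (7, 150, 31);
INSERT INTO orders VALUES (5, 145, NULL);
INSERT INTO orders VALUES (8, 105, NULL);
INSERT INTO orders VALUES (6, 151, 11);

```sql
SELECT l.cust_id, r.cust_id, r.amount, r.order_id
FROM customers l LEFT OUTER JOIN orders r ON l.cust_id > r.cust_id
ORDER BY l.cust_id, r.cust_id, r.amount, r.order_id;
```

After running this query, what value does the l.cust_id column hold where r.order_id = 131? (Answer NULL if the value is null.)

7

LEFT JOIN keeps every row from `customers`; unmatched rows get NULL for `orders`'s columns.
Matching on l.cust_id > r.cust_id. A NULL in a compared column never satisfies the condition.
- cust_id=7: 5 matching r row(s), so 5 row(s) emitted.
- cust_id=2: no r row matches, row kept with r columns NULL.
- cust_id=2: no r row matches, row kept with r columns NULL.
- cust_id=NULL: no r row matches, row kept with r columns NULL.
- cust_id=2: no r row matches, row kept with r columns NULL.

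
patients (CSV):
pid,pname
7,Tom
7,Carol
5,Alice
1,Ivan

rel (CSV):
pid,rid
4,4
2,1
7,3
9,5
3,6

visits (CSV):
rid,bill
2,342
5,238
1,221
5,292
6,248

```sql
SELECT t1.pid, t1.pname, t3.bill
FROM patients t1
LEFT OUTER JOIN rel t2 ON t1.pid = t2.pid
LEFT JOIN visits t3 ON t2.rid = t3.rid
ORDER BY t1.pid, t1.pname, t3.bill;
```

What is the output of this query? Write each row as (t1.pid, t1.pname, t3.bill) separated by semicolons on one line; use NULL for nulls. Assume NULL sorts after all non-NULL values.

Evaluate left to right. First `patients t1 LEFT JOIN rel t2` on pid: 4 row(s).
Then LEFT JOIN `visits t3` on rid: each of those 4 rows is kept; rows whose t2.rid has no match in t3 get NULL for t3's columns.

(1, Ivan, NULL); (5, Alice, NULL); (7, Carol, NULL); (7, Tom, NULL)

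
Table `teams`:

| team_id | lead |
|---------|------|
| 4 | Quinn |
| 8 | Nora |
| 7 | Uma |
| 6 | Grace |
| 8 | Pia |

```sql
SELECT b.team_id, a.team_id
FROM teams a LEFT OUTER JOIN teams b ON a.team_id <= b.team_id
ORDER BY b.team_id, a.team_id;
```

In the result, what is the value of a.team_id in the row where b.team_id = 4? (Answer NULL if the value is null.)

LEFT JOIN keeps every row from `teams a`; unmatched rows get NULL for `teams b`'s columns.
Matching on a.team_id <= b.team_id.
- a[0] team_id=4 → 5 match(es) in b → 5 row(s).
- a[1] team_id=8 → 2 match(es) in b → 2 row(s).
- a[2] team_id=7 → 3 match(es) in b → 3 row(s).
- a[3] team_id=6 → 4 match(es) in b → 4 row(s).
- a[4] team_id=8 → 2 match(es) in b → 2 row(s).

4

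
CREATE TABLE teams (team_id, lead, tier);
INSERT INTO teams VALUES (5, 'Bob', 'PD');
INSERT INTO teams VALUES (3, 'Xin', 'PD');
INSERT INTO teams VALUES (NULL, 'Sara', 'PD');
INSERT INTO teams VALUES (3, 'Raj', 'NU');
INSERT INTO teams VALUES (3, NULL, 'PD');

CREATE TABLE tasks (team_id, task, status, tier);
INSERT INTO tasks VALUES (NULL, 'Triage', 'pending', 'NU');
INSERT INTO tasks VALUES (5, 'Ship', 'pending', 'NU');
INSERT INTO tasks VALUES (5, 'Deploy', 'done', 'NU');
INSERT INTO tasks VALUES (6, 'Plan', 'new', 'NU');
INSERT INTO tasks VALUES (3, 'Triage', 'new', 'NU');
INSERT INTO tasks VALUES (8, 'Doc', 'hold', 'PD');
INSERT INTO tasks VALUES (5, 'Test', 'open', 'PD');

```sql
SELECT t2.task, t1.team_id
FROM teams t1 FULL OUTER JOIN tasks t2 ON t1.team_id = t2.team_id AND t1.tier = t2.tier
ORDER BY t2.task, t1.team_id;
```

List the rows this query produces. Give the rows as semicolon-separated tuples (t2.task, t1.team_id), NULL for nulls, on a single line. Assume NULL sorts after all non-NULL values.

(Deploy, NULL); (Doc, NULL); (Plan, NULL); (Ship, NULL); (Test, 5); (Triage, 3); (Triage, NULL); (NULL, 3); (NULL, 3); (NULL, NULL)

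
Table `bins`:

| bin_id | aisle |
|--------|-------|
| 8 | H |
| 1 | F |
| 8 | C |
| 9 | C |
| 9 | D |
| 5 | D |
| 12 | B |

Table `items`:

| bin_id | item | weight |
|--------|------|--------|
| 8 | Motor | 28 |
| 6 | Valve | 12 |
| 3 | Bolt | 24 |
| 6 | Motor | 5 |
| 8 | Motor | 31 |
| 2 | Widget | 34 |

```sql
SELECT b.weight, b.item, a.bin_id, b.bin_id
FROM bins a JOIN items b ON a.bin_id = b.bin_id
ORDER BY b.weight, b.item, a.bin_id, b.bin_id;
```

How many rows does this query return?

4

INNER JOIN keeps only pairs where the ON condition holds.
Matching on a.bin_id = b.bin_id.
- a row (bin_id=8): matches 2 b row(s) → 2 output row(s).
- a row (bin_id=1): no match → dropped.
- a row (bin_id=8): matches 2 b row(s) → 2 output row(s).
- a row (bin_id=9): no match → dropped.
- a row (bin_id=9): no match → dropped.
- a row (bin_id=5): no match → dropped.
- a row (bin_id=12): no match → dropped.
Total: 4 rows.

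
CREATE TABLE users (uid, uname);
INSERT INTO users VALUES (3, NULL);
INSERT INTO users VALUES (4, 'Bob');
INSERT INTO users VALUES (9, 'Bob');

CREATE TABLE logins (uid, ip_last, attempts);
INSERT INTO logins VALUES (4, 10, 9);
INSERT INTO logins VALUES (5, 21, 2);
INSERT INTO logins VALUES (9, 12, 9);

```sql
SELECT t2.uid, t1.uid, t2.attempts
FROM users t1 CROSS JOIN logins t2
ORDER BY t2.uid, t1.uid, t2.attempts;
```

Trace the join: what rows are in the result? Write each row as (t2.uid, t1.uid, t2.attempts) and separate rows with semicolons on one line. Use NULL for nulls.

CROSS JOIN pairs every row of `users` with every row of `logins`: 3 × 3 = 9 rows.
After projecting and ordering:
t2.uid | t1.uid | t2.attempts
4 | 3 | 9
4 | 4 | 9
4 | 9 | 9
5 | 3 | 2
5 | 4 | 2
5 | 9 | 2
9 | 3 | 9
9 | 4 | 9
9 | 9 | 9

(4, 3, 9); (4, 4, 9); (4, 9, 9); (5, 3, 2); (5, 4, 2); (5, 9, 2); (9, 3, 9); (9, 4, 9); (9, 9, 9)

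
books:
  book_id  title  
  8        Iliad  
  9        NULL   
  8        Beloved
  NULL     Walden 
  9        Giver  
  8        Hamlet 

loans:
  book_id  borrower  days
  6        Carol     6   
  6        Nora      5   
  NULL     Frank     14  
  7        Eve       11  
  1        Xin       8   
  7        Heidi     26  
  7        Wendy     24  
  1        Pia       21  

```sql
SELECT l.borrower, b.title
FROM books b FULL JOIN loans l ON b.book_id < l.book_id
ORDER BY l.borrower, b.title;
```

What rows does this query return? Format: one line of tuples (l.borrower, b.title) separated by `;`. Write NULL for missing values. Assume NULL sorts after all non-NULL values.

(Carol, NULL); (Eve, NULL); (Frank, NULL); (Heidi, NULL); (Nora, NULL); (Pia, NULL); (Wendy, NULL); (Xin, NULL); (NULL, Beloved); (NULL, Giver); (NULL, Hamlet); (NULL, Iliad); (NULL, Walden); (NULL, NULL)

FULL OUTER JOIN keeps every row from both sides; unmatched rows get NULL for the other side's columns.
Matching on b.book_id < l.book_id. A NULL in a compared column never satisfies the condition.
Matched pairs: 0; unmatched b rows kept: 6; unmatched l rows kept: 8.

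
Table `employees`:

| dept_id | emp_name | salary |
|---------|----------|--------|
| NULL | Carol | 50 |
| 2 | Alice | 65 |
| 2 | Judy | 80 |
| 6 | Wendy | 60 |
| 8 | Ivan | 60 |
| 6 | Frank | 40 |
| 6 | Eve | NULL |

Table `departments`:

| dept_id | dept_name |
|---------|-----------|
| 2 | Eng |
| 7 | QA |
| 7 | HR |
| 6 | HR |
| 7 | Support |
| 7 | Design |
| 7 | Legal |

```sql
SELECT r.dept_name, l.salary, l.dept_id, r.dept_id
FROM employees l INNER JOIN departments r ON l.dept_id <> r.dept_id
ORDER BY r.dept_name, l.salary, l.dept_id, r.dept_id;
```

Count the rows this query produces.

INNER JOIN keeps only pairs where the ON condition holds.
Matching on l.dept_id <> r.dept_id. A NULL in a compared column never satisfies the condition.
Matched pairs: 37.
Total: 37 rows.

37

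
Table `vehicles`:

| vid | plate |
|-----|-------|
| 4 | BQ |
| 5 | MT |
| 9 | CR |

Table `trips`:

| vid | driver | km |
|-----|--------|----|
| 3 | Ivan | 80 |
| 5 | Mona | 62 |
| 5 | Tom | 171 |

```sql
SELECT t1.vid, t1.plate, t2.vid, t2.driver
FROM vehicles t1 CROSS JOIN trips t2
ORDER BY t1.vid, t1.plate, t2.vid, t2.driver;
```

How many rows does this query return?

9

CROSS JOIN pairs every row of `vehicles` with every row of `trips`: 3 × 3 = 9 rows.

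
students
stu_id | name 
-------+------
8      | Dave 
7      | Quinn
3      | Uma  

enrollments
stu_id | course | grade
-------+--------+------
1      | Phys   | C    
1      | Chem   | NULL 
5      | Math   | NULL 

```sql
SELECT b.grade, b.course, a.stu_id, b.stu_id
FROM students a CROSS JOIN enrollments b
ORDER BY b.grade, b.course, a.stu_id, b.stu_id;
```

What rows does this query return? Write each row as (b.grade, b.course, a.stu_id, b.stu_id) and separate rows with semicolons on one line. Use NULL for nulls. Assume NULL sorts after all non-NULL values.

(C, Phys, 3, 1); (C, Phys, 7, 1); (C, Phys, 8, 1); (NULL, Chem, 3, 1); (NULL, Chem, 7, 1); (NULL, Chem, 8, 1); (NULL, Math, 3, 5); (NULL, Math, 7, 5); (NULL, Math, 8, 5)

CROSS JOIN pairs every row of `students` with every row of `enrollments`: 3 × 3 = 9 rows.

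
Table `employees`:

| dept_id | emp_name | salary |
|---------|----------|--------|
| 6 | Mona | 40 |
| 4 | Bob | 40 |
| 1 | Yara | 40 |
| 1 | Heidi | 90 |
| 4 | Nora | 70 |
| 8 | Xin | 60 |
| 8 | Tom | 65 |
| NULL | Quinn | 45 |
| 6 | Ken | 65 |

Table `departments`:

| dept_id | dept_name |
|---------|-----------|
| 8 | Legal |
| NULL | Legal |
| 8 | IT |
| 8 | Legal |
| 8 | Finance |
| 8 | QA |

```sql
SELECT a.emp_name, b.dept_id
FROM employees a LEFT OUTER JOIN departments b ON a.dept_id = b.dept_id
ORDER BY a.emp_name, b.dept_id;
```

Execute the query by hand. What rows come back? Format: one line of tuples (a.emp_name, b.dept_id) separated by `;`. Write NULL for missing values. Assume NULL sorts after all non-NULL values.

(Bob, NULL); (Heidi, NULL); (Ken, NULL); (Mona, NULL); (Nora, NULL); (Quinn, NULL); (Tom, 8); (Tom, 8); (Tom, 8); (Tom, 8); (Tom, 8); (Xin, 8); (Xin, 8); (Xin, 8); (Xin, 8); (Xin, 8); (Yara, NULL)

LEFT JOIN keeps every row from `employees`; unmatched rows get NULL for `departments`'s columns.
Matching on a.dept_id = b.dept_id. A NULL in a compared column never satisfies the condition.
Matched pairs: 10; unmatched a rows kept: 7.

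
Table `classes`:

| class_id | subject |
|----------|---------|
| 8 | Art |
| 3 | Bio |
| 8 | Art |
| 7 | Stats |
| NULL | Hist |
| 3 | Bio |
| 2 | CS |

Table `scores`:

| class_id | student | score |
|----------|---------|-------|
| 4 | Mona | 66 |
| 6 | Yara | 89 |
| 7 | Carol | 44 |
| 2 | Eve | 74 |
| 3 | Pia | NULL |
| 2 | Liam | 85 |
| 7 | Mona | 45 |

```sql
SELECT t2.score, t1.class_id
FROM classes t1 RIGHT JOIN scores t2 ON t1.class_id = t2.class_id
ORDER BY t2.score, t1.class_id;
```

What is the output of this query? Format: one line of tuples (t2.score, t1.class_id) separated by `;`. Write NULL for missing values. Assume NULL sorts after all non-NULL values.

(44, 7); (45, 7); (66, NULL); (74, 2); (85, 2); (89, NULL); (NULL, 3); (NULL, 3)

RIGHT JOIN keeps every row from `scores`; unmatched rows get NULL for `classes`'s columns.
Matching on t1.class_id = t2.class_id. A NULL in a compared column never satisfies the condition.
- t1 (class_id=8) has no partner in t2.
- t1 (class_id=3) pairs with 1 row(s) of t2.
- t1 (class_id=8) has no partner in t2.
- t1 (class_id=7) pairs with 2 row(s) of t2.
- t1 (class_id=NULL) has no partner in t2.
- t1 (class_id=3) pairs with 1 row(s) of t2.
- t1 (class_id=2) pairs with 2 row(s) of t2.
- 2 row(s) from t2 found no t1 partner → padded with NULL.
After projecting and ordering:
t2.score | t1.class_id
44 | 7
45 | 7
66 | NULL
74 | 2
85 | 2
89 | NULL
NULL | 3
NULL | 3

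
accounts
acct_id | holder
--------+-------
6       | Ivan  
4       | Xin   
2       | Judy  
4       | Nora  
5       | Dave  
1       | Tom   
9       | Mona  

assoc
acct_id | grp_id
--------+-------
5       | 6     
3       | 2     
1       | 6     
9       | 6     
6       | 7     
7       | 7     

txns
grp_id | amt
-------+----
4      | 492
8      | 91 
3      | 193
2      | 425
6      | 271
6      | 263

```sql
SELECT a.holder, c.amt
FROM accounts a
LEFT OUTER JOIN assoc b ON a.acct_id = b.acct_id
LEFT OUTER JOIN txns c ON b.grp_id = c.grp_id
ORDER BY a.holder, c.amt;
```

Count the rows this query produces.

10

Evaluate left to right. First `accounts a LEFT JOIN assoc b` on acct_id: 7 row(s).
Then LEFT JOIN `txns c` on grp_id: each of those 7 rows is kept; rows whose b.grp_id has no match in c get NULL for c's columns.
Result: 10 row(s).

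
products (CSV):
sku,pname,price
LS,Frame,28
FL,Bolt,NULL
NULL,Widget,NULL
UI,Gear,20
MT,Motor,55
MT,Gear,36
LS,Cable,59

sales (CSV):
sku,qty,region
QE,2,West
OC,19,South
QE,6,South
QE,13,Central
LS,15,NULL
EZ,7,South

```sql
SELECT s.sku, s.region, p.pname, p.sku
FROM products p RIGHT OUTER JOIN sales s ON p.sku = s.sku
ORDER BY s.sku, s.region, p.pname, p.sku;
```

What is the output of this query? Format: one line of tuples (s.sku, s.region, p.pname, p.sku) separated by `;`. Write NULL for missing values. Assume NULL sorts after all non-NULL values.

(EZ, South, NULL, NULL); (LS, NULL, Cable, LS); (LS, NULL, Frame, LS); (OC, South, NULL, NULL); (QE, Central, NULL, NULL); (QE, South, NULL, NULL); (QE, West, NULL, NULL)

RIGHT JOIN keeps every row from `sales`; unmatched rows get NULL for `products`'s columns.
Matching on p.sku = s.sku. A NULL in a compared column never satisfies the condition.
- sku=LS: 1 matching s row(s), so 1 row(s) emitted.
- sku=FL: no matching s row.
- sku=NULL: no matching s row.
- sku=UI: no matching s row.
- sku=MT: no matching s row.
- sku=MT: no matching s row.
- sku=LS: 1 matching s row(s), so 1 row(s) emitted.
- 5 row(s) from s found no p partner → padded with NULL.
After projecting and ordering:
s.sku | s.region | p.pname | p.sku
EZ | South | NULL | NULL
LS | NULL | Cable | LS
LS | NULL | Frame | LS
OC | South | NULL | NULL
QE | Central | NULL | NULL
QE | South | NULL | NULL
QE | West | NULL | NULL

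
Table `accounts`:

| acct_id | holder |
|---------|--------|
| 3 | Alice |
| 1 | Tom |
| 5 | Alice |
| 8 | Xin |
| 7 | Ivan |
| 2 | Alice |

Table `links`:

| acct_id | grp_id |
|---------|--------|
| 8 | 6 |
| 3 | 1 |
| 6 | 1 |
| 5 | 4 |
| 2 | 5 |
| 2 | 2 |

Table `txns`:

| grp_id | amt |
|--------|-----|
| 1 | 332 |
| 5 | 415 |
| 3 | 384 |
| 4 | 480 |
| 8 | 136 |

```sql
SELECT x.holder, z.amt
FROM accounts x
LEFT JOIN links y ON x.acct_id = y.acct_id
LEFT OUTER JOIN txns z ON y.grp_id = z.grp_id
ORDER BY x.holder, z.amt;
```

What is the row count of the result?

7

Evaluate left to right. First `accounts x LEFT JOIN links y` on acct_id: 7 row(s).
Then LEFT JOIN `txns z` on grp_id: each of those 7 rows is kept; rows whose y.grp_id has no match in z get NULL for z's columns.
Result: 7 row(s).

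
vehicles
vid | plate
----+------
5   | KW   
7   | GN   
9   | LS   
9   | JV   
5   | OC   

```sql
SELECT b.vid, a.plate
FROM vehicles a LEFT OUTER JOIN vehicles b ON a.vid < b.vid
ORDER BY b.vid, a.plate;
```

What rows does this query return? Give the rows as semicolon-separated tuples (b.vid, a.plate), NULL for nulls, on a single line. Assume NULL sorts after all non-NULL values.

(7, KW); (7, OC); (9, GN); (9, GN); (9, KW); (9, KW); (9, OC); (9, OC); (NULL, JV); (NULL, LS)

LEFT JOIN keeps every row from `vehicles a`; unmatched rows get NULL for `vehicles b`'s columns.
Matching on a.vid < b.vid.
- vid=5: 3 matching b row(s), so 3 row(s) emitted.
- vid=7: 2 matching b row(s), so 2 row(s) emitted.
- vid=9: no b row matches, row kept with b columns NULL.
- vid=9: no b row matches, row kept with b columns NULL.
- vid=5: 3 matching b row(s), so 3 row(s) emitted.
After projecting and ordering:
b.vid | a.plate
7 | KW
7 | OC
9 | GN
9 | GN
9 | KW
9 | KW
9 | OC
9 | OC
NULL | JV
NULL | LS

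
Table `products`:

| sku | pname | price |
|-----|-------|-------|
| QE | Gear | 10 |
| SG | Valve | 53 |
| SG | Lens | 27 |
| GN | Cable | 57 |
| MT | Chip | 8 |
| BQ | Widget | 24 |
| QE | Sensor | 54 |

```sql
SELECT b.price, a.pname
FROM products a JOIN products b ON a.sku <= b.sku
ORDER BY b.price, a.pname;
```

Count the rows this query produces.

INNER JOIN keeps only pairs where the ON condition holds.
Matching on a.sku <= b.sku.
- sku=QE: 4 matching b row(s), so 4 row(s) emitted.
- sku=SG: 2 matching b row(s), so 2 row(s) emitted.
- sku=SG: 2 matching b row(s), so 2 row(s) emitted.
- sku=GN: 6 matching b row(s), so 6 row(s) emitted.
- sku=MT: 5 matching b row(s), so 5 row(s) emitted.
- sku=BQ: 7 matching b row(s), so 7 row(s) emitted.
- sku=QE: 4 matching b row(s), so 4 row(s) emitted.
Total: 30 rows.

30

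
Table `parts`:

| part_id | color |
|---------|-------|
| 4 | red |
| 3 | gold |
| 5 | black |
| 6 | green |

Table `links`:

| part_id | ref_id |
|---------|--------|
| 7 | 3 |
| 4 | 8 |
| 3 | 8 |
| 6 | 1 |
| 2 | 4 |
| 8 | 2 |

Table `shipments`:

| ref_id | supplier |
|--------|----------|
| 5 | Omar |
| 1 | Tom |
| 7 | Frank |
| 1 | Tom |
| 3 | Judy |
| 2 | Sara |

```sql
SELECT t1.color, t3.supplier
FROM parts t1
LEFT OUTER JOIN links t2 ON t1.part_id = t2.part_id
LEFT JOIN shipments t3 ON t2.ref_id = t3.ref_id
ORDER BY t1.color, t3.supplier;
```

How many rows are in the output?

Step 1 — t1 LEFT JOIN t2 on part_id → 4 row(s).
Then LEFT JOIN `shipments t3` on ref_id: each of those 4 rows is kept; rows whose t2.ref_id has no match in t3 get NULL for t3's columns.
Result: 5 row(s).

5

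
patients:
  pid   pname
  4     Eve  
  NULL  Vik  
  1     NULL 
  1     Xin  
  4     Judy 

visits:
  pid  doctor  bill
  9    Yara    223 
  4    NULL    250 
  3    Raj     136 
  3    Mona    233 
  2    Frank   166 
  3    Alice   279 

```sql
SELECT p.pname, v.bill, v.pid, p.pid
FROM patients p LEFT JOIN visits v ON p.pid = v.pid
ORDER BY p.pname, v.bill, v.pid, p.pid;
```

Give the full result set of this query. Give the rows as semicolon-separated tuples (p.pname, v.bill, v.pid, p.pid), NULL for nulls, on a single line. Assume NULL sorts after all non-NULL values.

LEFT JOIN keeps every row from `patients`; unmatched rows get NULL for `visits`'s columns.
Matching on p.pid = v.pid. A NULL in a compared column never satisfies the condition.
Matched pairs: 2; unmatched p rows kept: 3.

(Eve, 250, 4, 4); (Judy, 250, 4, 4); (Vik, NULL, NULL, NULL); (Xin, NULL, NULL, 1); (NULL, NULL, NULL, 1)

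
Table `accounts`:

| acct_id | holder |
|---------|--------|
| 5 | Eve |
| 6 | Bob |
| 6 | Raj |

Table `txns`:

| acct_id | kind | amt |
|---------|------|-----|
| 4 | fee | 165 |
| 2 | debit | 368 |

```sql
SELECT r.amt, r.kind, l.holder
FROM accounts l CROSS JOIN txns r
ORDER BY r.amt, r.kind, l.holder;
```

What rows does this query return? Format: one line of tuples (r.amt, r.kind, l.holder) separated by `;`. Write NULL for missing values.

(165, fee, Bob); (165, fee, Eve); (165, fee, Raj); (368, debit, Bob); (368, debit, Eve); (368, debit, Raj)

CROSS JOIN pairs every row of `accounts` with every row of `txns`: 3 × 2 = 6 rows.
After projecting and ordering:
r.amt | r.kind | l.holder
165 | fee | Bob
165 | fee | Eve
165 | fee | Raj
368 | debit | Bob
368 | debit | Eve
368 | debit | Raj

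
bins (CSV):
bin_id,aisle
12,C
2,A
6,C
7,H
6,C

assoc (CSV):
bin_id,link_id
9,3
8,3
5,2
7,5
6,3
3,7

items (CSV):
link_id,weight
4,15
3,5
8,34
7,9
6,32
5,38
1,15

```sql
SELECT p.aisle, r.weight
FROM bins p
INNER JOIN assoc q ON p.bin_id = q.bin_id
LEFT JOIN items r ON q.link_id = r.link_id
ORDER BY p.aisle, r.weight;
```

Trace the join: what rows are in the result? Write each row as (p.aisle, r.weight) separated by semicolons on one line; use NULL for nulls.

(C, 5); (C, 5); (H, 38)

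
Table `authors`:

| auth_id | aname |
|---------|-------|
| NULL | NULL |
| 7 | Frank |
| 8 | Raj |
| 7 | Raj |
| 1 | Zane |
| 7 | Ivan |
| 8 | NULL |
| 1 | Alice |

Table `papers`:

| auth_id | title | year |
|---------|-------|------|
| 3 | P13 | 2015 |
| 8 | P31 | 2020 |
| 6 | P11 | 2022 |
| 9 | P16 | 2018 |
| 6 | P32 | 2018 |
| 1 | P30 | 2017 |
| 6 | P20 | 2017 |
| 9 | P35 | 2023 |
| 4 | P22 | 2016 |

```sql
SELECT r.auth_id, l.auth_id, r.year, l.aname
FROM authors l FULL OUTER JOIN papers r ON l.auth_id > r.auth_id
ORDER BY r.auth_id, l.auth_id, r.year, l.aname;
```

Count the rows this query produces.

FULL OUTER JOIN keeps every row from both sides; unmatched rows get NULL for the other side's columns.
Matching on l.auth_id > r.auth_id. A NULL in a compared column never satisfies the condition.
- l row (auth_id=NULL): no match → kept, r columns NULL.
- l row (auth_id=7): matches 6 r row(s) → 6 output row(s).
- l row (auth_id=8): matches 6 r row(s) → 6 output row(s).
- l row (auth_id=7): matches 6 r row(s) → 6 output row(s).
- l row (auth_id=1): no match → kept, r columns NULL.
- l row (auth_id=7): matches 6 r row(s) → 6 output row(s).
- l row (auth_id=8): matches 6 r row(s) → 6 output row(s).
- l row (auth_id=1): no match → kept, r columns NULL.
- 3 row(s) from r found no l partner → padded with NULL.
Total: 30 matched + 6 padded = 36 rows.

36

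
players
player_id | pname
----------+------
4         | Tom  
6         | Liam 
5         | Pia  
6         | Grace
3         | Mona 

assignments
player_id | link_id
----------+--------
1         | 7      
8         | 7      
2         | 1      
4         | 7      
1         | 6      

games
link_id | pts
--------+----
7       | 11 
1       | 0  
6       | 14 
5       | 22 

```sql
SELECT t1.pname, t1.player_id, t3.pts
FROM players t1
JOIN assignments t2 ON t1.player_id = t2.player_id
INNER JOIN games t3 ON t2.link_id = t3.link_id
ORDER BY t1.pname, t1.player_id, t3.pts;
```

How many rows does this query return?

1

Evaluate left to right. First `players t1 INNER JOIN assignments t2` on player_id: 1 row(s).
Then INNER JOIN `games t3` on link_id: keep only rows whose t2.link_id appears in t3.
Result: 1 row(s).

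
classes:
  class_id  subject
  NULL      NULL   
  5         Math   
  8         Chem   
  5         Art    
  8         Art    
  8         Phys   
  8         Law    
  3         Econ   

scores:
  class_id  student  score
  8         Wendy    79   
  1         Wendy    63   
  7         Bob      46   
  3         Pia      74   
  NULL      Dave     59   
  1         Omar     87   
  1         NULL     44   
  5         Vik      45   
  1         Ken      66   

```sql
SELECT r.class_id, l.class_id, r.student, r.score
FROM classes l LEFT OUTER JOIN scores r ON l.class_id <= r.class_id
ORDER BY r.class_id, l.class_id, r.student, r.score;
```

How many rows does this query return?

LEFT JOIN keeps every row from `classes`; unmatched rows get NULL for `scores`'s columns.
Matching on l.class_id <= r.class_id. A NULL in a compared column never satisfies the condition.
- l[0] class_id=NULL → no match; kept with NULLs on the r side.
- l[1] class_id=5 → 3 match(es) in r → 3 row(s).
- l[2] class_id=8 → 1 match(es) in r → 1 row(s).
- l[3] class_id=5 → 3 match(es) in r → 3 row(s).
- l[4] class_id=8 → 1 match(es) in r → 1 row(s).
- l[5] class_id=8 → 1 match(es) in r → 1 row(s).
- l[6] class_id=8 → 1 match(es) in r → 1 row(s).
- l[7] class_id=3 → 4 match(es) in r → 4 row(s).
Total: 14 matched + 1 padded = 15 rows.

15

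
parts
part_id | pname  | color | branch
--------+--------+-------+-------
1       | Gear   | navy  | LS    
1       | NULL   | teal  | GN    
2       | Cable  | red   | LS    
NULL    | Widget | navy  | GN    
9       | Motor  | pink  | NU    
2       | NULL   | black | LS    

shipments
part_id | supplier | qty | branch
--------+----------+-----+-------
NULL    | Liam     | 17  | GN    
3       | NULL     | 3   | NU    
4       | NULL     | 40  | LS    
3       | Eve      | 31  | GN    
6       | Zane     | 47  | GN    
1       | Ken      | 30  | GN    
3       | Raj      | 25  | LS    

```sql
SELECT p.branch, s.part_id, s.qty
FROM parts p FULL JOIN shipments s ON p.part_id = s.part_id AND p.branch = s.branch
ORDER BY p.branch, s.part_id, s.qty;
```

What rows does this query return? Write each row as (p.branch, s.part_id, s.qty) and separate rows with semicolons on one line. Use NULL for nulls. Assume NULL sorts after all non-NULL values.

FULL OUTER JOIN keeps every row from both sides; unmatched rows get NULL for the other side's columns.
Matching on p.part_id = s.part_id AND p.branch = s.branch. A NULL in a compared column never satisfies the condition.
- p (part_id=1, branch=LS) has no partner → padded with NULL.
- p (part_id=1, branch=GN) pairs with 1 row(s) of s.
- p (part_id=2, branch=LS) has no partner → padded with NULL.
- p (part_id=NULL, branch=GN) has no partner → padded with NULL.
- p (part_id=9, branch=NU) has no partner → padded with NULL.
- p (part_id=2, branch=LS) has no partner → padded with NULL.
- 6 row(s) from s found no p partner → padded with NULL.

(GN, 1, 30); (GN, NULL, NULL); (LS, NULL, NULL); (LS, NULL, NULL); (LS, NULL, NULL); (NU, NULL, NULL); (NULL, 3, 3); (NULL, 3, 25); (NULL, 3, 31); (NULL, 4, 40); (NULL, 6, 47); (NULL, NULL, 17)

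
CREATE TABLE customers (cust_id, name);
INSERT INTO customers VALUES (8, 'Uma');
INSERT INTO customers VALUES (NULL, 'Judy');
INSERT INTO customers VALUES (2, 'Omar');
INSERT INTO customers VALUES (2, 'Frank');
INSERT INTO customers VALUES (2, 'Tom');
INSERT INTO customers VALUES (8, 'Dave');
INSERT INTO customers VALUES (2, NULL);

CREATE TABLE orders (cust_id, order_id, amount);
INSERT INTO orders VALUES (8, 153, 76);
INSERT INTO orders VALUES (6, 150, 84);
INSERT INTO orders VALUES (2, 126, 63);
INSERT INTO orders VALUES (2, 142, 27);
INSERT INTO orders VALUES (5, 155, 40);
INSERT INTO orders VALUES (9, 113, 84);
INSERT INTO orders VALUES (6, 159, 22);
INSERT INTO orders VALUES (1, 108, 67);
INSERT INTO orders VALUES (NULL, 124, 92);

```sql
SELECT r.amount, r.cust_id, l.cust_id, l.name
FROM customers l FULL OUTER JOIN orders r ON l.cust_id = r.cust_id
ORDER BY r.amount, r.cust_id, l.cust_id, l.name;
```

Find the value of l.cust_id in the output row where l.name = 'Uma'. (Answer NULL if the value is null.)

FULL OUTER JOIN keeps every row from both sides; unmatched rows get NULL for the other side's columns.
Matching on l.cust_id = r.cust_id. A NULL in a compared column never satisfies the condition.
- cust_id=8: 1 matching r row(s), so 1 row(s) emitted.
- cust_id=NULL: no r row matches, row kept with r columns NULL.
- cust_id=2: 2 matching r row(s), so 2 row(s) emitted.
- cust_id=2: 2 matching r row(s), so 2 row(s) emitted.
- cust_id=2: 2 matching r row(s), so 2 row(s) emitted.
- cust_id=8: 1 matching r row(s), so 1 row(s) emitted.
- cust_id=2: 2 matching r row(s), so 2 row(s) emitted.
- plus 6 unmatched r row(s), each kept with NULL l columns.

8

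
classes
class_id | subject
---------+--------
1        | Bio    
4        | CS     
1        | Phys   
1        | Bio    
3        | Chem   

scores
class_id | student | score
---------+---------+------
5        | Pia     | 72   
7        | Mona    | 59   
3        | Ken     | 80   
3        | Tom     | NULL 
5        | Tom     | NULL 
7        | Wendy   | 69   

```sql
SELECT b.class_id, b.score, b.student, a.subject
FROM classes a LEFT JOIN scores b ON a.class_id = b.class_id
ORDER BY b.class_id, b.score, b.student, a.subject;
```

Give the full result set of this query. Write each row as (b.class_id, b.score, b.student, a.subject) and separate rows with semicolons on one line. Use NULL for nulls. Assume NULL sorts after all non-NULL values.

(3, 80, Ken, Chem); (3, NULL, Tom, Chem); (NULL, NULL, NULL, Bio); (NULL, NULL, NULL, Bio); (NULL, NULL, NULL, CS); (NULL, NULL, NULL, Phys)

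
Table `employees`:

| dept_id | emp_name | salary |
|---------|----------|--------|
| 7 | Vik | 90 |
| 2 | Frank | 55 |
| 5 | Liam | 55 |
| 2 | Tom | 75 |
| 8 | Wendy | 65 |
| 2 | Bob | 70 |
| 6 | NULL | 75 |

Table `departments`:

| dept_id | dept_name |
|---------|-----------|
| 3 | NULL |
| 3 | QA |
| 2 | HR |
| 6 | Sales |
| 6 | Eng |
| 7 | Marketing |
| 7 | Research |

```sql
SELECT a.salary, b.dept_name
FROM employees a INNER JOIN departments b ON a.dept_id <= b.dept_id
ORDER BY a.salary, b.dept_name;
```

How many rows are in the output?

31

INNER JOIN keeps only pairs where the ON condition holds.
Matching on a.dept_id <= b.dept_id.
- a[0] dept_id=7 → 2 match(es) in b → 2 row(s).
- a[1] dept_id=2 → 7 match(es) in b → 7 row(s).
- a[2] dept_id=5 → 4 match(es) in b → 4 row(s).
- a[3] dept_id=2 → 7 match(es) in b → 7 row(s).
- a[4] dept_id=8 → no match; dropped.
- a[5] dept_id=2 → 7 match(es) in b → 7 row(s).
- a[6] dept_id=6 → 4 match(es) in b → 4 row(s).
Total: 31 rows.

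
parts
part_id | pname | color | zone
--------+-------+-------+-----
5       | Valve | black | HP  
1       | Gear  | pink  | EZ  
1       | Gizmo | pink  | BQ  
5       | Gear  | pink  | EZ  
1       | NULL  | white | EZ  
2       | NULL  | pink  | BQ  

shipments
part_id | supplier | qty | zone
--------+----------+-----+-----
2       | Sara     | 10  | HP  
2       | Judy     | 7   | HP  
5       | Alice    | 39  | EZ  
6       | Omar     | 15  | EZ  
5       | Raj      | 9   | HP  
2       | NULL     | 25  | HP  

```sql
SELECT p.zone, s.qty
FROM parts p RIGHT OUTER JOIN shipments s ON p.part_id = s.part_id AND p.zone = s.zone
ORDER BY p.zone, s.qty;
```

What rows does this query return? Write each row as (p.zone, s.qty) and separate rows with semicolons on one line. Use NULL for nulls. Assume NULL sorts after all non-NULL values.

(EZ, 39); (HP, 9); (NULL, 7); (NULL, 10); (NULL, 15); (NULL, 25)

RIGHT JOIN keeps every row from `shipments`; unmatched rows get NULL for `parts`'s columns.
Matching on p.part_id = s.part_id AND p.zone = s.zone.
- part_id=5, zone=HP: 1 matching s row(s), so 1 row(s) emitted.
- part_id=1, zone=EZ: no matching s row.
- part_id=1, zone=BQ: no matching s row.
- part_id=5, zone=EZ: 1 matching s row(s), so 1 row(s) emitted.
- part_id=1, zone=EZ: no matching s row.
- part_id=2, zone=BQ: no matching s row.
- plus 4 unmatched s row(s), each kept with NULL p columns.
After projecting and ordering:
p.zone | s.qty
EZ | 39
HP | 9
NULL | 7
NULL | 10
NULL | 15
NULL | 25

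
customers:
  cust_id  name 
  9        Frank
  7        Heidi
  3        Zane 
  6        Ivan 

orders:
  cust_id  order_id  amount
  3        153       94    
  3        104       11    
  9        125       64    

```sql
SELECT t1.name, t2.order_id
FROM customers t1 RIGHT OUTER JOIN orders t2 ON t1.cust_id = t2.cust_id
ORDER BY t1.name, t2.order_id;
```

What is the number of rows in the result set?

3

RIGHT JOIN keeps every row from `orders`; unmatched rows get NULL for `customers`'s columns.
Matching on t1.cust_id = t2.cust_id.
Matched pairs: 3; unmatched t2 rows kept: 0.
Total: 3 rows.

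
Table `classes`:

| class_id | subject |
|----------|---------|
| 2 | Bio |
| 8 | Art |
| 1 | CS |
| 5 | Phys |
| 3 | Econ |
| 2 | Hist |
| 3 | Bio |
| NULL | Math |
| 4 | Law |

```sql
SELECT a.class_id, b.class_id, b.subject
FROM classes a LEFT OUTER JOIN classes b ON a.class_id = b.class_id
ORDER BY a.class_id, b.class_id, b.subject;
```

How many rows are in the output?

13

LEFT JOIN keeps every row from `classes a`; unmatched rows get NULL for `classes b`'s columns.
Matching on a.class_id = b.class_id. A NULL in a compared column never satisfies the condition.
- a row (class_id=2): matches 2 b row(s) → 2 output row(s).
- a row (class_id=8): matches 1 b row(s) → 1 output row(s).
- a row (class_id=1): matches 1 b row(s) → 1 output row(s).
- a row (class_id=5): matches 1 b row(s) → 1 output row(s).
- a row (class_id=3): matches 2 b row(s) → 2 output row(s).
- a row (class_id=2): matches 2 b row(s) → 2 output row(s).
- a row (class_id=3): matches 2 b row(s) → 2 output row(s).
- a row (class_id=NULL): no match → kept, b columns NULL.
- a row (class_id=4): matches 1 b row(s) → 1 output row(s).
Total: 12 matched + 1 padded = 13 rows.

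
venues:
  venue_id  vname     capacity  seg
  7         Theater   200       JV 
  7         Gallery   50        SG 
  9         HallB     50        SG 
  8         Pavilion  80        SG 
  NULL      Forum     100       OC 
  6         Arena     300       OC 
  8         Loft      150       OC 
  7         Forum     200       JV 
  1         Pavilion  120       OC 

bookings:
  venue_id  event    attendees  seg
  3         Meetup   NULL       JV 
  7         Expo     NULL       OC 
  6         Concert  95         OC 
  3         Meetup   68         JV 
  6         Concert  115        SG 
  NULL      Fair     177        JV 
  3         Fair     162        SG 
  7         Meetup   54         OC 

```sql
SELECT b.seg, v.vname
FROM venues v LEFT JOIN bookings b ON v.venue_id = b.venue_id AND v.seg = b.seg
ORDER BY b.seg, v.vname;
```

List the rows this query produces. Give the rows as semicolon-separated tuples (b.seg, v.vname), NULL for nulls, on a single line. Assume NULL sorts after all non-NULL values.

(OC, Arena); (NULL, Forum); (NULL, Forum); (NULL, Gallery); (NULL, HallB); (NULL, Loft); (NULL, Pavilion); (NULL, Pavilion); (NULL, Theater)

LEFT JOIN keeps every row from `venues`; unmatched rows get NULL for `bookings`'s columns.
Matching on v.venue_id = b.venue_id AND v.seg = b.seg. A NULL in a compared column never satisfies the condition.
- v row (venue_id=7, seg=JV): no match → kept, b columns NULL.
- v row (venue_id=7, seg=SG): no match → kept, b columns NULL.
- v row (venue_id=9, seg=SG): no match → kept, b columns NULL.
- v row (venue_id=8, seg=SG): no match → kept, b columns NULL.
- v row (venue_id=NULL, seg=OC): no match → kept, b columns NULL.
- v row (venue_id=6, seg=OC): matches 1 b row(s) → 1 output row(s).
- v row (venue_id=8, seg=OC): no match → kept, b columns NULL.
- v row (venue_id=7, seg=JV): no match → kept, b columns NULL.
- v row (venue_id=1, seg=OC): no match → kept, b columns NULL.
After projecting and ordering:
b.seg | v.vname
OC | Arena
NULL | Forum
NULL | Forum
NULL | Gallery
NULL | HallB
NULL | Loft
NULL | Pavilion
NULL | Pavilion
NULL | Theater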